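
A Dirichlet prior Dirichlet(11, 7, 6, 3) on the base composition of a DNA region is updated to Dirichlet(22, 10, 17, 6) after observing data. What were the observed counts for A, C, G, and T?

For a Dirichlet(α) prior with multinomial counts c, the posterior is Dirichlet(α + c) componentwise.
Counts are posterior − prior componentwise: 22−11=11, 10−7=3, 17−6=11, 6−3=3.

counts (11, 3, 11, 3)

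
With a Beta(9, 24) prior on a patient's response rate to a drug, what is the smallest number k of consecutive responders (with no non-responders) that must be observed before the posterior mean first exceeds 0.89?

k = 186

After k responders and 0 non-responders the posterior is Beta(9+k, 24), with mean (9+k)/(9+24+k).
Set (9+k)/(33+k) > 0.89 and solve: k > (0.89·33 − 9)/(1 − 0.89) = 185.182.
The smallest integer exceeding 185.182 is 186.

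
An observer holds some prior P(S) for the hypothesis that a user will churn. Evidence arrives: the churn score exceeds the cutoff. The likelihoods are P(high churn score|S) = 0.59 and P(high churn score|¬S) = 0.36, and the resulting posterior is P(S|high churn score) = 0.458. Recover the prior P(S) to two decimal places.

P(S) = 0.34

Bayes' rule in odds form gives O(S|E) = O(S)·[P(E|S)/P(E|¬S)], hence O(S) = O(S|E)/LR.
Posterior odds = 0.458/(1−0.458) = 0.8450. LR = 0.59/0.36 = 1.6389.
Prior odds = 0.8450/1.6389 = 0.5156, so P(S) = 0.5156/(1+0.5156) ≈ 0.34.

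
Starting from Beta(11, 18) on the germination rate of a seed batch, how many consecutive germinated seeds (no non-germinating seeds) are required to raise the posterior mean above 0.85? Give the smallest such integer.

After k germinated seeds and 0 non-germinating seeds the posterior is Beta(11+k, 18), with mean (11+k)/(11+18+k).
Set (11+k)/(29+k) > 0.85 and solve: k > (0.85·29 − 11)/(1 − 0.85) = 91.000.
The smallest integer exceeding 91.000 is 92, and checking k=92: (103)/(121) = 0.8512 > 0.85.

k = 92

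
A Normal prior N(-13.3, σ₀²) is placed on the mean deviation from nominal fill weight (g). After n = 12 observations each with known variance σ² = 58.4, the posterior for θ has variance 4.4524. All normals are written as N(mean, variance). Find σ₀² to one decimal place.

For the Normal–Normal model with known σ², precisions add: τ_n = τ₀ + n/σ².
So 1/σ₀² = 1/4.4524 − 12/58.4 = 0.224598 − 0.205479 = 0.019119.
Hence σ₀² = 1/0.019119 ≈ 52.3.

σ₀² = 52.3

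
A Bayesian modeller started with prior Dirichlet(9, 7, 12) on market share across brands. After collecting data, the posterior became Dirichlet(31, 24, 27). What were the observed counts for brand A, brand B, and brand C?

counts (22, 17, 15)

For a Dirichlet(α) prior with multinomial counts c, the posterior is Dirichlet(α + c) componentwise.
Counts are posterior − prior componentwise: 31−9=22, 24−7=17, 27−12=15.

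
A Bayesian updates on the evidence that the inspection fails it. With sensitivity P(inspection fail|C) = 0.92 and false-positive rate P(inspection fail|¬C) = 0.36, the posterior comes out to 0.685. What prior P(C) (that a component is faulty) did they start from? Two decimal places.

Bayes' rule in odds form gives O(C|E) = O(C)·[P(E|C)/P(E|¬C)], hence O(C) = O(C|E)/LR.
Posterior odds = 0.685/(1−0.685) = 2.1746. LR = 0.92/0.36 = 2.5556.
Prior odds = 2.1746/2.5556 = 0.8509, so P(C) = 0.8509/(1+0.8509) ≈ 0.46.

P(C) = 0.46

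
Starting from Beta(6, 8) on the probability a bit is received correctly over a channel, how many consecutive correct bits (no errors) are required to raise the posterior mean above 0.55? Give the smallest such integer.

After k correct bits and 0 errors the posterior is Beta(6+k, 8), with mean (6+k)/(6+8+k).
Set (6+k)/(14+k) > 0.55 and solve: k > (0.55·14 − 6)/(1 − 0.55) = 3.778.
The smallest integer exceeding 3.778 is 4, and checking k=4: (10)/(18) = 0.5556 > 0.55.

k = 4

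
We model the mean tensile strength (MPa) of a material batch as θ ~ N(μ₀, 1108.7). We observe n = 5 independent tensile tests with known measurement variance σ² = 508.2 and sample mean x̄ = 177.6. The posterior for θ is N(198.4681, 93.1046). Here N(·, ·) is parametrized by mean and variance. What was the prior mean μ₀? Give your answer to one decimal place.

With known observation variance, the Normal–Normal posterior has precision τ_n = τ₀ + n/σ² and mean μ_n = (τ₀μ₀ + (n/σ²)x̄)/τ_n.
Here τ₀ = 1/1108.7 = 0.000902 and τ_data = 5/508.2 = 0.009839, so τ_n = 0.010741.
Rearranging for μ₀: μ₀ = (μ_n·τ_n − τ_data·x̄)/τ₀ = (198.4681·0.010741 − 0.009839·177.6) / 0.000902 = 0.384339/0.000902 ≈ 426.1.

μ₀ = 426.1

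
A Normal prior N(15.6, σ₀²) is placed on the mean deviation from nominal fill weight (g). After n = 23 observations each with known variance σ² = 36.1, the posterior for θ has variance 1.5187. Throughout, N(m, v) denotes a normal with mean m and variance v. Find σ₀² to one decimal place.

σ₀² = 46.9

Posterior precision equals prior precision plus data precision: 1/σ_n² = 1/σ₀² + n/σ².
So 1/σ₀² = 1/1.5187 − 23/36.1 = 0.658458 − 0.637119 = 0.021339.
Hence σ₀² = 1/0.021339 ≈ 46.9.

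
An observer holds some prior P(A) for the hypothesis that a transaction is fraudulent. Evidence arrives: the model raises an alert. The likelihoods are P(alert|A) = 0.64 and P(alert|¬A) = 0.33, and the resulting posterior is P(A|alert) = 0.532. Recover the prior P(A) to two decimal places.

P(A) = 0.37

In odds form, posterior odds = prior odds × likelihood ratio, so prior odds = posterior odds ÷ LR.
Posterior odds = 0.532/(1−0.532) = 1.1368. LR = 0.64/0.33 = 1.9394.
Prior odds = 1.1368/1.9394 = 0.5862, so P(A) = 0.5862/(1+0.5862) ≈ 0.37.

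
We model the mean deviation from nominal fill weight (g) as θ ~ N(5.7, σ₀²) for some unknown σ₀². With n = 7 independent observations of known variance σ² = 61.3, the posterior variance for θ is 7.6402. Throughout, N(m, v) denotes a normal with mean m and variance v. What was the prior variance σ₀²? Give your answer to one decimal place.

σ₀² = 59.9

For the Normal–Normal model with known σ², precisions add: τ_n = τ₀ + n/σ².
So 1/σ₀² = 1/7.6402 − 7/61.3 = 0.130887 − 0.114192 = 0.016695.
Hence σ₀² = 1/0.016695 ≈ 59.9.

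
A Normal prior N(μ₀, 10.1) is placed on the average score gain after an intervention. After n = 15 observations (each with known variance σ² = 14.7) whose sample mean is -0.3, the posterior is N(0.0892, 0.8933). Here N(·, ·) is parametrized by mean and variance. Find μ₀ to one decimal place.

The posterior mean is a precision-weighted average: μ_n = (τ₀μ₀ + τ_data·x̄)/(τ₀+τ_data), with τ₀=1/σ₀² and τ_data=n/σ².
Here τ₀ = 1/10.1 = 0.099010 and τ_data = 15/14.7 = 1.020408, so τ_n = 1.119418.
Rearranging for μ₀: μ₀ = (μ_n·τ_n − τ_data·x̄)/τ₀ = (0.0892·1.119418 − 1.020408·-0.3) / 0.099010 = 0.405974/0.099010 ≈ 4.1.

μ₀ = 4.1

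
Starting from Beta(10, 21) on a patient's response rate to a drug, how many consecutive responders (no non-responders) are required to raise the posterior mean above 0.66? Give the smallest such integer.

After k responders and 0 non-responders the posterior is Beta(10+k, 21), with mean (10+k)/(10+21+k).
Set (10+k)/(31+k) > 0.66 and solve: k > (0.66·31 − 10)/(1 − 0.66) = 30.765.
The smallest integer exceeding 30.765 is 31.

k = 31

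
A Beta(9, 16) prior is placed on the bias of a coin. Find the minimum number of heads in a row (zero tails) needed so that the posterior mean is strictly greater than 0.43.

k = 4

After k heads and 0 tails the posterior is Beta(9+k, 16), with mean (9+k)/(9+16+k).
Set (9+k)/(25+k) > 0.43 and solve: k > (0.43·25 − 9)/(1 − 0.43) = 3.070.
The smallest integer exceeding 3.070 is 4.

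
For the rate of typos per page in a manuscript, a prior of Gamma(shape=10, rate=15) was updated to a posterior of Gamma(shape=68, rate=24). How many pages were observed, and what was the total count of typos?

A Gamma(α, β) prior (rate parametrization) on a Poisson rate with n observations summing to S gives posterior Gamma(α+S, β+n).
Matching: Σxᵢ = 68 − 10 = 58 and n = 24 − 15 = 9.

n = 9 pages with total 58 typos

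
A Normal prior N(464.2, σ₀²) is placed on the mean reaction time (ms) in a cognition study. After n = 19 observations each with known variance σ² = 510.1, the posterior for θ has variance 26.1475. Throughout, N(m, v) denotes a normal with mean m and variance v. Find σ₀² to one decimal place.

σ₀² = 1003.0

Posterior precision equals prior precision plus data precision: 1/σ_n² = 1/σ₀² + n/σ².
So 1/σ₀² = 1/26.1475 − 19/510.1 = 0.038245 − 0.037248 = 0.000997.
Hence σ₀² = 1/0.000997 ≈ 1003.0.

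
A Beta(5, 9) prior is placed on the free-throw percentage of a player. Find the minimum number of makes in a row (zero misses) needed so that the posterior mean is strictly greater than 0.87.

After k makes and 0 misses the posterior is Beta(5+k, 9), with mean (5+k)/(5+9+k).
Set (5+k)/(14+k) > 0.87 and solve: k > (0.87·14 − 5)/(1 − 0.87) = 55.231.
The smallest integer exceeding 55.231 is 56.

k = 56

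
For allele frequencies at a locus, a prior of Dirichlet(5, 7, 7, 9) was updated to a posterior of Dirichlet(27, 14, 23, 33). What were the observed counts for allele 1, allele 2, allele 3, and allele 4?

counts (22, 7, 16, 24)

For a Dirichlet(α) prior with multinomial counts c, the posterior is Dirichlet(α + c) componentwise.
Counts are posterior − prior componentwise: 27−5=22, 14−7=7, 23−7=16, 33−9=24.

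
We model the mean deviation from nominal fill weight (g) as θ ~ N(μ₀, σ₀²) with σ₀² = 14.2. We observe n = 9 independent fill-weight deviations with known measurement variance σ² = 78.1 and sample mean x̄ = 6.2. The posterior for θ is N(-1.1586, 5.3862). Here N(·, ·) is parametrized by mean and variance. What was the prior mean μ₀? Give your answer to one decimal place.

With known observation variance, the Normal–Normal posterior has precision τ_n = τ₀ + n/σ² and mean μ_n = (τ₀μ₀ + (n/σ²)x̄)/τ_n.
Here τ₀ = 1/14.2 = 0.070423 and τ_data = 9/78.1 = 0.115237, so τ_n = 0.185660.
Rearranging for μ₀: μ₀ = (μ_n·τ_n − τ_data·x̄)/τ₀ = (-1.1586·0.185660 − 0.115237·6.2) / 0.070423 = -0.929575/0.070423 ≈ -13.2.

μ₀ = -13.2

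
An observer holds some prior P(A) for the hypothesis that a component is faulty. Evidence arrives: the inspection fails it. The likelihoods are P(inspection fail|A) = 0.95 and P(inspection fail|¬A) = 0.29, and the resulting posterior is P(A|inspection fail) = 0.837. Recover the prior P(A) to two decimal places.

Bayes' rule in odds form gives O(A|E) = O(A)·[P(E|A)/P(E|¬A)], hence O(A) = O(A|E)/LR.
Posterior odds = 0.837/(1−0.837) = 5.1350. LR = 0.95/0.29 = 3.2759.
Prior odds = 5.1350/3.2759 = 1.5675, so P(A) = 1.5675/(1+1.5675) ≈ 0.61.

P(A) = 0.61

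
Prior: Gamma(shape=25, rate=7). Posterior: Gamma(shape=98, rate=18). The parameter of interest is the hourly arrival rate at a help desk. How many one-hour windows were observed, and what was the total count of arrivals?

n = 11 one-hour windows with total 73 arrivals

Gamma–Poisson conjugacy: posterior shape = α + Σxᵢ, posterior rate = β + n.
Matching: Σxᵢ = 98 − 25 = 73 and n = 18 − 7 = 11.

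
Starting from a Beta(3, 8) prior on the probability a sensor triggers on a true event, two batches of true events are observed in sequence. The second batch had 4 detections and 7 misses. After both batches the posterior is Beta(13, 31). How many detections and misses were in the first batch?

6 detections and 16 misses

Because Beta–binomial updating is additive in the counts, the combined data contributed (α_post−α_prior, β_post−β_prior) successes and failures.
Total across both batches: 13−3=10 detections, 31−8=23 misses.
Subtract the second batch: 10−4=6 detections and 23−7=16 misses.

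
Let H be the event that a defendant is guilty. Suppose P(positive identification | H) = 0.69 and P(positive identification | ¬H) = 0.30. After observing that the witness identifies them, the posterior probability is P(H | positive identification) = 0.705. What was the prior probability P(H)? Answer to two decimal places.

P(H) = 0.51

In odds form, posterior odds = prior odds × likelihood ratio, so prior odds = posterior odds ÷ LR.
Posterior odds = 0.705/(1−0.705) = 2.3898. LR = 0.69/0.30 = 2.3000.
Prior odds = 2.3898/2.3000 = 1.0390, so P(H) = 1.0390/(1+1.0390) ≈ 0.51.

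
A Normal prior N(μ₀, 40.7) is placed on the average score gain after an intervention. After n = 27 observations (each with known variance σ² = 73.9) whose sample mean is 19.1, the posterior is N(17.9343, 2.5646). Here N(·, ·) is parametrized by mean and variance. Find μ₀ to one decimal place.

The posterior mean is a precision-weighted average: μ_n = (τ₀μ₀ + τ_data·x̄)/(τ₀+τ_data), with τ₀=1/σ₀² and τ_data=n/σ².
Here τ₀ = 1/40.7 = 0.024570 and τ_data = 27/73.9 = 0.365359, so τ_n = 0.389929.
Rearranging for μ₀: μ₀ = (μ_n·τ_n − τ_data·x̄)/τ₀ = (17.9343·0.389929 − 0.365359·19.1) / 0.024570 = 0.014747/0.024570 ≈ 0.6.

μ₀ = 0.6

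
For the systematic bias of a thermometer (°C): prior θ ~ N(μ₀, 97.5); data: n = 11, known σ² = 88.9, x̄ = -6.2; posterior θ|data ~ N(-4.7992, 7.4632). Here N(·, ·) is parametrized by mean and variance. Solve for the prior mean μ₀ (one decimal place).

With known observation variance, the Normal–Normal posterior has precision τ_n = τ₀ + n/σ² and mean μ_n = (τ₀μ₀ + (n/σ²)x̄)/τ_n.
Here τ₀ = 1/97.5 = 0.010256 and τ_data = 11/88.9 = 0.123735, so τ_n = 0.133991.
Rearranging for μ₀: μ₀ = (μ_n·τ_n − τ_data·x̄)/τ₀ = (-4.7992·0.133991 − 0.123735·-6.2) / 0.010256 = 0.124107/0.010256 ≈ 12.1.

μ₀ = 12.1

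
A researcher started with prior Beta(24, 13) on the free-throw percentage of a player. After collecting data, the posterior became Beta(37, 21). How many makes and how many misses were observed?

13 makes and 8 misses

Beta is conjugate to the binomial likelihood: posterior = Beta(α+s, β+f).
So s = 37 − 24 = 13 and f = 21 − 13 = 8.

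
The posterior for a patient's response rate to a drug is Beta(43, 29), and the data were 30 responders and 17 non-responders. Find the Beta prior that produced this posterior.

Beta(13, 12)

A Beta(α, β) prior with s successes and f failures in binomial data gives a Beta(α+s, β+f) posterior.
So α = 43 − 30 = 13 and β = 29 − 17 = 12.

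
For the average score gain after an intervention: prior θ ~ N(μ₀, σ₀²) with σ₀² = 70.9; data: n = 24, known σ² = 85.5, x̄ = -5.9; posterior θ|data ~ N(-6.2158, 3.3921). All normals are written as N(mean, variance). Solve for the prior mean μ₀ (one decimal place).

The posterior mean is a precision-weighted average: μ_n = (τ₀μ₀ + τ_data·x̄)/(τ₀+τ_data), with τ₀=1/σ₀² and τ_data=n/σ².
Here τ₀ = 1/70.9 = 0.014104 and τ_data = 24/85.5 = 0.280702, so τ_n = 0.294806.
Rearranging for μ₀: μ₀ = (μ_n·τ_n − τ_data·x̄)/τ₀ = (-6.2158·0.294806 − 0.280702·-5.9) / 0.014104 = -0.176313/0.014104 ≈ -12.5.

μ₀ = -12.5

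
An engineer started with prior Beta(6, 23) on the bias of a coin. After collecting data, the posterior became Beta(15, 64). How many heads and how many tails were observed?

9 heads and 41 tails

Beta is conjugate to the binomial likelihood: posterior = Beta(α+s, β+f).
So s = 15 − 6 = 9 and f = 64 − 23 = 41.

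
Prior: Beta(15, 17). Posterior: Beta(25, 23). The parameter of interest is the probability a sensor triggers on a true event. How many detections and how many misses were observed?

A Beta(α, β) prior with s successes and f failures in binomial data gives a Beta(α+s, β+f) posterior.
So s = 25 − 15 = 10 and f = 23 − 17 = 6.

10 detections and 6 misses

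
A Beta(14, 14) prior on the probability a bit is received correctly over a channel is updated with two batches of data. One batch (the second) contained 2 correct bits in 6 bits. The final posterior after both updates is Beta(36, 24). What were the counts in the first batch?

20 correct bits and 6 errors

Because Beta–binomial updating is additive in the counts, the combined data contributed (α_post−α_prior, β_post−β_prior) successes and failures.
Total across both batches: 36−14=22 correct bits, 24−14=10 errors.
Subtract the second batch: 22−2=20 correct bits and 10−4=6 errors.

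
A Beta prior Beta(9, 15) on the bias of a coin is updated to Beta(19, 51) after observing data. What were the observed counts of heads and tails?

10 heads and 36 tails

A Beta(a, b) prior with s successes and f failures in binomial data gives a Beta(a+s, b+f) posterior.
So s = 19 − 9 = 10 and f = 51 − 15 = 36.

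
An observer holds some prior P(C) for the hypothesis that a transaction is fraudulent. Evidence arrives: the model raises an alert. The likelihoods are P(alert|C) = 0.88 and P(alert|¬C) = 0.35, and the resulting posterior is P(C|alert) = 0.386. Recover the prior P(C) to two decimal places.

P(C) = 0.20

In odds form, posterior odds = prior odds × likelihood ratio, so prior odds = posterior odds ÷ LR.
Posterior odds = 0.386/(1−0.386) = 0.6287. LR = 0.88/0.35 = 2.5143.
Prior odds = 0.6287/2.5143 = 0.2500, so P(C) = 0.2500/(1+0.2500) ≈ 0.20.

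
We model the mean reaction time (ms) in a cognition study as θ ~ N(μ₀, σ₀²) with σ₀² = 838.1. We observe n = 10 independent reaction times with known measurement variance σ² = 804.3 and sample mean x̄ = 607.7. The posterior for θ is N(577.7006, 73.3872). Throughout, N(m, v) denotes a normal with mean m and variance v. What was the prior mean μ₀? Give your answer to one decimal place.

The posterior mean is a precision-weighted average: μ_n = (τ₀μ₀ + τ_data·x̄)/(τ₀+τ_data), with τ₀=1/σ₀² and τ_data=n/σ².
Here τ₀ = 1/838.1 = 0.001193 and τ_data = 10/804.3 = 0.012433, so τ_n = 0.013626.
Rearranging for μ₀: μ₀ = (μ_n·τ_n − τ_data·x̄)/τ₀ = (577.7006·0.013626 − 0.012433·607.7) / 0.001193 = 0.316214/0.001193 ≈ 265.1.

μ₀ = 265.1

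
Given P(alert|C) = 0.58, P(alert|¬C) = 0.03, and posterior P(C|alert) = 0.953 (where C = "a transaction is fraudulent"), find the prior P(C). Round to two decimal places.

In odds form, posterior odds = prior odds × likelihood ratio, so prior odds = posterior odds ÷ LR.
Posterior odds = 0.953/(1−0.953) = 20.2766. LR = 0.58/0.03 = 19.3333.
Prior odds = 20.2766/19.3333 = 1.0488, so P(C) = 1.0488/(1+1.0488) ≈ 0.51.

P(C) = 0.51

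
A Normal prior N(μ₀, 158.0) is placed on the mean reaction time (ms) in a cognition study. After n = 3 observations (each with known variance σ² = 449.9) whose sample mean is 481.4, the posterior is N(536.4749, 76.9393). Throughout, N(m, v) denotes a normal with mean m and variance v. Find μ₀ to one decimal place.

μ₀ = 594.5

The posterior mean is a precision-weighted average: μ_n = (τ₀μ₀ + τ_data·x̄)/(τ₀+τ_data), with τ₀=1/σ₀² and τ_data=n/σ².
Here τ₀ = 1/158.0 = 0.006329 and τ_data = 3/449.9 = 0.006668, so τ_n = 0.012997.
Rearranging for μ₀: μ₀ = (μ_n·τ_n − τ_data·x̄)/τ₀ = (536.4749·0.012997 − 0.006668·481.4) / 0.006329 = 3.762589/0.006329 ≈ 594.5.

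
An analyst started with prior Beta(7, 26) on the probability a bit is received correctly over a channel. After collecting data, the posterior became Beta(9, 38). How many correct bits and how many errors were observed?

Under Beta–binomial conjugacy the posterior parameters are (a+s, b+f).
Match parameters: s=9−7=2, f=38−26=12.

2 correct bits and 12 errors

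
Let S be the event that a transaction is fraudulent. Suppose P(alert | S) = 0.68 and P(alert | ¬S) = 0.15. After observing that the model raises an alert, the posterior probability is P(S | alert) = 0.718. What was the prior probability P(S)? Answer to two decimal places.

In odds form, posterior odds = prior odds × likelihood ratio, so prior odds = posterior odds ÷ LR.
Posterior odds = 0.718/(1−0.718) = 2.5461. LR = 0.68/0.15 = 4.5333.
Prior odds = 2.5461/4.5333 = 0.5616, so P(S) = 0.5616/(1+0.5616) ≈ 0.36.

P(S) = 0.36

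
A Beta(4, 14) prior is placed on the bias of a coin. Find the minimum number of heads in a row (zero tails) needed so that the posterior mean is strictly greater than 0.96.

After k heads and 0 tails the posterior is Beta(4+k, 14), with mean (4+k)/(4+14+k).
Set (4+k)/(18+k) > 0.96 and solve: k > (0.96·18 − 4)/(1 − 0.96) = 332.000.
The smallest integer exceeding 332.000 is 333.

k = 333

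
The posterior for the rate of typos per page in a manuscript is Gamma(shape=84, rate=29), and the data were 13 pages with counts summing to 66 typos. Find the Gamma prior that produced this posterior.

Gamma(shape=18, rate=16)

Gamma–Poisson conjugacy: posterior shape = α + Σxᵢ, posterior rate = β + n.
So α = 84 − 66 = 18 and β = 29 − 13 = 16.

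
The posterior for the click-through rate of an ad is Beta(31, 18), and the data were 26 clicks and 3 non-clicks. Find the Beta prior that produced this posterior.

Beta(5, 15)

A Beta(a, b) prior with s successes and f failures in binomial data gives a Beta(a+s, b+f) posterior.
So a = 31 − 26 = 5 and b = 18 − 3 = 15.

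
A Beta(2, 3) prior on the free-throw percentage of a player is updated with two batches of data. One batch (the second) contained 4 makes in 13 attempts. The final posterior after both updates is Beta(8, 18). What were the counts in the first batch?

2 makes and 6 misses

Because Beta–binomial updating is additive in the counts, the combined data contributed (α_post−α_prior, β_post−β_prior) successes and failures.
Total across both batches: 8−2=6 makes, 18−3=15 misses.
Subtract the second batch: 6−4=2 makes and 15−9=6 misses.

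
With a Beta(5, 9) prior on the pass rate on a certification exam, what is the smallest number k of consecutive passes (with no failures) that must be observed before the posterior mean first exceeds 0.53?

k = 6

After k passes and 0 failures the posterior is Beta(5+k, 9), with mean (5+k)/(5+9+k).
Set (5+k)/(14+k) > 0.53 and solve: k > (0.53·14 − 5)/(1 − 0.53) = 5.149.
The smallest integer exceeding 5.149 is 6, and checking k=6: (11)/(20) = 0.5500 > 0.53.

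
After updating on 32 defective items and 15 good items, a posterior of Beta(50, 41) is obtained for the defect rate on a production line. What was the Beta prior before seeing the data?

Beta(18, 26)

A Beta(a, b) prior with s successes and f failures in binomial data gives a Beta(a+s, b+f) posterior.
Subtract the data counts: 50−32=18, 41−15=26.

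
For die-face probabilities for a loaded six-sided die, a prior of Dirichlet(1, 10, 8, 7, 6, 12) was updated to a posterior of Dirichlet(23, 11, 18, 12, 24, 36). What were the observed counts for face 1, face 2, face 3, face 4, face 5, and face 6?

counts (22, 1, 10, 5, 18, 24)

For a Dirichlet(α) prior with multinomial counts c, the posterior is Dirichlet(α + c) componentwise.
Counts are posterior − prior componentwise: 23−1=22, 11−10=1, 18−8=10, 12−7=5, 24−6=18, 36−12=24.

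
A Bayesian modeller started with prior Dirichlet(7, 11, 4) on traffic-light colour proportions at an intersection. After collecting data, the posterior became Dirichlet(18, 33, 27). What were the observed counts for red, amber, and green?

For a Dirichlet(α) prior with multinomial counts c, the posterior is Dirichlet(α + c) componentwise.
Counts are posterior − prior componentwise: 18−7=11, 33−11=22, 27−4=23.

counts (11, 22, 23)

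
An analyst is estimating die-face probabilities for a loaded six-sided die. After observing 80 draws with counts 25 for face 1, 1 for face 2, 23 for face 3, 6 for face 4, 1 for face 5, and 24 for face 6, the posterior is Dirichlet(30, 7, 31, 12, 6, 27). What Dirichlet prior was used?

For a Dirichlet(α) prior with multinomial counts c, the posterior is Dirichlet(α + c) componentwise.
Subtract each count from the matching posterior parameter: 30−25=5, 7−1=6, 31−23=8, 12−6=6, 6−1=5, 27−24=3.

Dirichlet(5, 6, 8, 6, 5, 3)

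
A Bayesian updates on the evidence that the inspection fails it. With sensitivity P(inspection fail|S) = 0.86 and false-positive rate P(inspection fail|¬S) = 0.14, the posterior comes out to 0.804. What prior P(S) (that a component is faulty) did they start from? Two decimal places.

P(S) = 0.40

In odds form, posterior odds = prior odds × likelihood ratio, so prior odds = posterior odds ÷ LR.
Posterior odds = 0.804/(1−0.804) = 4.1020. LR = 0.86/0.14 = 6.1429.
Prior odds = 4.1020/6.1429 = 0.6678, so P(S) = 0.6678/(1+0.6678) ≈ 0.40.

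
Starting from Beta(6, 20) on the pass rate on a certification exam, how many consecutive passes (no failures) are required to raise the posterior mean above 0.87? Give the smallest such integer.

k = 128

After k passes and 0 failures the posterior is Beta(6+k, 20), with mean (6+k)/(6+20+k).
Set (6+k)/(26+k) > 0.87 and solve: k > (0.87·26 − 6)/(1 − 0.87) = 127.846.
The smallest integer exceeding 127.846 is 128, and checking k=128: (134)/(154) = 0.8701 > 0.87.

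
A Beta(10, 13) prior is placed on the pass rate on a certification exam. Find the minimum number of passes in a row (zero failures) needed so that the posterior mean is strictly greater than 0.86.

k = 70

After k passes and 0 failures the posterior is Beta(10+k, 13), with mean (10+k)/(10+13+k).
Set (10+k)/(23+k) > 0.86 and solve: k > (0.86·23 − 10)/(1 − 0.86) = 69.857.
The smallest integer exceeding 69.857 is 70.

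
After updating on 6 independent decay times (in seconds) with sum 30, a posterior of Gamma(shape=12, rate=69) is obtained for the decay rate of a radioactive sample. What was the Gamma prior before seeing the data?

Gamma–exponential conjugacy: posterior shape = α + n, posterior rate = β + Σtᵢ.
So α = 12 − 6 = 6 and β = 69 − 30 = 39.

Gamma(shape=6, rate=39)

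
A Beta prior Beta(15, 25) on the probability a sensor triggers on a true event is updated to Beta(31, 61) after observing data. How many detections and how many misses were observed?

16 detections and 36 misses

Under Beta–binomial conjugacy the posterior parameters are (a+s, b+f).
Match parameters: s=31−15=16, f=61−25=36.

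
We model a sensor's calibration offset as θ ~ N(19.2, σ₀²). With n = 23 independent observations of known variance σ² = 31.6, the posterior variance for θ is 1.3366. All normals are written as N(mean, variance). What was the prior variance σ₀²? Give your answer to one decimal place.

σ₀² = 49.2

Posterior precision equals prior precision plus data precision: 1/σ_n² = 1/σ₀² + n/σ².
So 1/σ₀² = 1/1.3366 − 23/31.6 = 0.748167 − 0.727848 = 0.020319.
Hence σ₀² = 1/0.020319 ≈ 49.2.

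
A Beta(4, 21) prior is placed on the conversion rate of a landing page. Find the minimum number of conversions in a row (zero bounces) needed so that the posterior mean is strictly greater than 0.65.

After k conversions and 0 bounces the posterior is Beta(4+k, 21), with mean (4+k)/(4+21+k).
Set (4+k)/(25+k) > 0.65 and solve: k > (0.65·25 − 4)/(1 − 0.65) = 35.000.
The smallest integer exceeding 35.000 is 36.

k = 36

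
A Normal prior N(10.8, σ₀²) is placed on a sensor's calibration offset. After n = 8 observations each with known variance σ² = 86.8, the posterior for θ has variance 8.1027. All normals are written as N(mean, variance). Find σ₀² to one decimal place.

Posterior precision equals prior precision plus data precision: 1/σ_n² = 1/σ₀² + n/σ².
So 1/σ₀² = 1/8.1027 − 8/86.8 = 0.123416 − 0.092166 = 0.031250.
Hence σ₀² = 1/0.031250 ≈ 32.0.

σ₀² = 32.0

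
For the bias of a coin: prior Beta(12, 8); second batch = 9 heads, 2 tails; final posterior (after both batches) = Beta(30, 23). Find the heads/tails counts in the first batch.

9 heads and 13 tails

Sequential conjugate updates are equivalent to a single update on the pooled data, so total successes = posterior α − prior α and total failures = posterior β − prior β.
Total across both batches: 30−12=18 heads, 23−8=15 tails.
Subtract the second batch: 18−9=9 heads and 15−2=13 tails.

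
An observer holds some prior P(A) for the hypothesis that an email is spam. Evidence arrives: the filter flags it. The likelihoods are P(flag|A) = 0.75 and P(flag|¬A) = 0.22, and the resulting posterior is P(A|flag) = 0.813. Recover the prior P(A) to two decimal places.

P(A) = 0.56

In odds form, posterior odds = prior odds × likelihood ratio, so prior odds = posterior odds ÷ LR.
Posterior odds = 0.813/(1−0.813) = 4.3476. LR = 0.75/0.22 = 3.4091.
Prior odds = 4.3476/3.4091 = 1.2753, so P(A) = 1.2753/(1+1.2753) ≈ 0.56.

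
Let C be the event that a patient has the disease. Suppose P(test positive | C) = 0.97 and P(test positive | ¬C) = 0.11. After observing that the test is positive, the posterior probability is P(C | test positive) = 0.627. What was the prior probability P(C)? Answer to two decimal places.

P(C) = 0.16

In odds form, posterior odds = prior odds × likelihood ratio, so prior odds = posterior odds ÷ LR.
Posterior odds = 0.627/(1−0.627) = 1.6810. LR = 0.97/0.11 = 8.8182.
Prior odds = 1.6810/8.8182 = 0.1906, so P(C) = 0.1906/(1+0.1906) ≈ 0.16.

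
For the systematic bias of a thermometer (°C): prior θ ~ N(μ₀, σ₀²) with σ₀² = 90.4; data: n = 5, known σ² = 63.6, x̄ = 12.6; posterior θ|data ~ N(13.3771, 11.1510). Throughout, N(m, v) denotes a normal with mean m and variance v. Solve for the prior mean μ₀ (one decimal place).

μ₀ = 18.9

The posterior mean is a precision-weighted average: μ_n = (τ₀μ₀ + τ_data·x̄)/(τ₀+τ_data), with τ₀=1/σ₀² and τ_data=n/σ².
Here τ₀ = 1/90.4 = 0.011062 and τ_data = 5/63.6 = 0.078616, so τ_n = 0.089678.
Rearranging for μ₀: μ₀ = (μ_n·τ_n − τ_data·x̄)/τ₀ = (13.3771·0.089678 − 0.078616·12.6) / 0.011062 = 0.209070/0.011062 ≈ 18.9.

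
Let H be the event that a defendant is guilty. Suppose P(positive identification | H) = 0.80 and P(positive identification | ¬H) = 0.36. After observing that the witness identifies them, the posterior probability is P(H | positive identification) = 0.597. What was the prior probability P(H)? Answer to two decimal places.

P(H) = 0.40

Bayes' rule in odds form gives O(H|E) = O(H)·[P(E|H)/P(E|¬H)], hence O(H) = O(H|E)/LR.
Posterior odds = 0.597/(1−0.597) = 1.4814. LR = 0.80/0.36 = 2.2222.
Prior odds = 1.4814/2.2222 = 0.6666, so P(H) = 0.6666/(1+0.6666) ≈ 0.40.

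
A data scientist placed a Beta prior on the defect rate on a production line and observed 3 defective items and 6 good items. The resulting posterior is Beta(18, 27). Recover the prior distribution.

Beta(15, 21)

Under Beta–binomial conjugacy the posterior parameters are (a+s, b+f).
So a = 18 − 3 = 15 and b = 27 − 6 = 21.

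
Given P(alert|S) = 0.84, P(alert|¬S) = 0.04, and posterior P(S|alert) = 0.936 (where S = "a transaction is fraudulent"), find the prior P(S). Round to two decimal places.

Bayes' rule in odds form gives O(S|E) = O(S)·[P(E|S)/P(E|¬S)], hence O(S) = O(S|E)/LR.
Posterior odds = 0.936/(1−0.936) = 14.6250. LR = 0.84/0.04 = 21.0000.
Prior odds = 14.6250/21.0000 = 0.6964, so P(S) = 0.6964/(1+0.6964) ≈ 0.41.

P(S) = 0.41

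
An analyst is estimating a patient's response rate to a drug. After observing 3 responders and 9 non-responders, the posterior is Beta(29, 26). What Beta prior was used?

Under Beta–binomial conjugacy the posterior parameters are (α+s, β+f).
Subtract the data counts: 29−3=26, 26−9=17.

Beta(26, 17)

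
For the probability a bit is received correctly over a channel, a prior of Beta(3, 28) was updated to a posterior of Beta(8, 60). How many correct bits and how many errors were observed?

Under Beta–binomial conjugacy the posterior parameters are (α+s, β+f).
Match parameters: s=8−3=5, f=60−28=32.

5 correct bits and 32 errors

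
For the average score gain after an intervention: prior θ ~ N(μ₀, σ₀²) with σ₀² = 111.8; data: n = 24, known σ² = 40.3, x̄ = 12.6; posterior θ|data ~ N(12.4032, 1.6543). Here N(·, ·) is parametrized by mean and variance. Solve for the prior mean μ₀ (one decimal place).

With known observation variance, the Normal–Normal posterior has precision τ_n = τ₀ + n/σ² and mean μ_n = (τ₀μ₀ + (n/σ²)x̄)/τ_n.
Here τ₀ = 1/111.8 = 0.008945 and τ_data = 24/40.3 = 0.595533, so τ_n = 0.604478.
Rearranging for μ₀: μ₀ = (μ_n·τ_n − τ_data·x̄)/τ₀ = (12.4032·0.604478 − 0.595533·12.6) / 0.008945 = -0.006254/0.008945 ≈ -0.7.

μ₀ = -0.7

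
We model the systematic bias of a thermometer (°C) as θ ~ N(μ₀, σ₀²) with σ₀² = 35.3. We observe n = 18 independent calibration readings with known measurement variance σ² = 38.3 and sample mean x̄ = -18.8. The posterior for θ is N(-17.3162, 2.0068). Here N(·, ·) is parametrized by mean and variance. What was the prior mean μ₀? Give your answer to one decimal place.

μ₀ = 7.3

With known observation variance, the Normal–Normal posterior has precision τ_n = τ₀ + n/σ² and mean μ_n = (τ₀μ₀ + (n/σ²)x̄)/τ_n.
Here τ₀ = 1/35.3 = 0.028329 and τ_data = 18/38.3 = 0.469974, so τ_n = 0.498303.
Rearranging for μ₀: μ₀ = (μ_n·τ_n − τ_data·x̄)/τ₀ = (-17.3162·0.498303 − 0.469974·-18.8) / 0.028329 = 0.206797/0.028329 ≈ 7.3.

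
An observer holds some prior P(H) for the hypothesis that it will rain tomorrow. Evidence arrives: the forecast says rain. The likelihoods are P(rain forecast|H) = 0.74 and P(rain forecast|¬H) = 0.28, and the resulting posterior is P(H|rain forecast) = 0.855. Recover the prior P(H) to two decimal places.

Bayes' rule in odds form gives O(H|E) = O(H)·[P(E|H)/P(E|¬H)], hence O(H) = O(H|E)/LR.
Posterior odds = 0.855/(1−0.855) = 5.8966. LR = 0.74/0.28 = 2.6429.
Prior odds = 5.8966/2.6429 = 2.2311, so P(H) = 2.2311/(1+2.2311) ≈ 0.69.

P(H) = 0.69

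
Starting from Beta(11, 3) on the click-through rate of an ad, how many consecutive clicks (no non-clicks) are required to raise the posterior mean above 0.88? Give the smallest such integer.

After k clicks and 0 non-clicks the posterior is Beta(11+k, 3), with mean (11+k)/(11+3+k).
Set (11+k)/(14+k) > 0.88 and solve: k > (0.88·14 − 11)/(1 − 0.88) = 11.000.
The smallest integer exceeding 11.000 is 12, and checking k=12: (23)/(26) = 0.8846 > 0.88.

k = 12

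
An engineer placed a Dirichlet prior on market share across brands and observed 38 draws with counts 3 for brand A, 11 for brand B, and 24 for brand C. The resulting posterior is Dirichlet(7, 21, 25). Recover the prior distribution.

For a Dirichlet(α) prior with multinomial counts c, the posterior is Dirichlet(α + c) componentwise.
Subtract each count from the matching posterior parameter: 7−3=4, 21−11=10, 25−24=1.

Dirichlet(4, 10, 1)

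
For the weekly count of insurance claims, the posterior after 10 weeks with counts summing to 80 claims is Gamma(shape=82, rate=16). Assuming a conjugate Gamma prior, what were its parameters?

Gamma(shape=2, rate=6)

A Gamma(α, β) prior (rate parametrization) on a Poisson rate with n observations summing to S gives posterior Gamma(α+S, β+n).
So α = 82 − 80 = 2 and β = 16 − 10 = 6.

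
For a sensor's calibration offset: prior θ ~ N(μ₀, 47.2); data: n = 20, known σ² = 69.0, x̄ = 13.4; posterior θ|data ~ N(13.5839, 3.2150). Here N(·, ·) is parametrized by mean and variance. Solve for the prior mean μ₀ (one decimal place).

The posterior mean is a precision-weighted average: μ_n = (τ₀μ₀ + τ_data·x̄)/(τ₀+τ_data), with τ₀=1/σ₀² and τ_data=n/σ².
Here τ₀ = 1/47.2 = 0.021186 and τ_data = 20/69.0 = 0.289855, so τ_n = 0.311041.
Rearranging for μ₀: μ₀ = (μ_n·τ_n − τ_data·x̄)/τ₀ = (13.5839·0.311041 − 0.289855·13.4) / 0.021186 = 0.341093/0.021186 ≈ 16.1.

μ₀ = 16.1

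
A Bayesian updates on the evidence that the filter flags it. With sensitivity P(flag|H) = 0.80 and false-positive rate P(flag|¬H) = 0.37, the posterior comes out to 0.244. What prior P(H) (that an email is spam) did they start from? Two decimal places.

P(H) = 0.13

In odds form, posterior odds = prior odds × likelihood ratio, so prior odds = posterior odds ÷ LR.
Posterior odds = 0.244/(1−0.244) = 0.3228. LR = 0.80/0.37 = 2.1622.
Prior odds = 0.3228/2.1622 = 0.1493, so P(H) = 0.1493/(1+0.1493) ≈ 0.13.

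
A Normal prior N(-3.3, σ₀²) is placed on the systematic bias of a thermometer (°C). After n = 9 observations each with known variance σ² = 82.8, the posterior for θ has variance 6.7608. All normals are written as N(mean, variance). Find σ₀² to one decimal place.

Posterior precision equals prior precision plus data precision: 1/σ_n² = 1/σ₀² + n/σ².
So 1/σ₀² = 1/6.7608 − 9/82.8 = 0.147911 − 0.108696 = 0.039215.
Hence σ₀² = 1/0.039215 ≈ 25.5.

σ₀² = 25.5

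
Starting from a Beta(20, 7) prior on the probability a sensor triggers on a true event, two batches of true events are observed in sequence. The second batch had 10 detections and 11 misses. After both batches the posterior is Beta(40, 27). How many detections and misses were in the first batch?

10 detections and 9 misses

Because Beta–binomial updating is additive in the counts, the combined data contributed (α_post−α_prior, β_post−β_prior) successes and failures.
Total across both batches: 40−20=20 detections, 27−7=20 misses.
Subtract the second batch: 20−10=10 detections and 20−11=9 misses.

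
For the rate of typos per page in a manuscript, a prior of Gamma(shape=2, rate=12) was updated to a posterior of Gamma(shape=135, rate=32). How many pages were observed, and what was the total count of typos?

A Gamma(α, β) prior (rate parametrization) on a Poisson rate with n observations summing to S gives posterior Gamma(α+S, β+n).
Matching: Σxᵢ = 135 − 2 = 133 and n = 32 − 12 = 20.

n = 20 pages with total 133 typos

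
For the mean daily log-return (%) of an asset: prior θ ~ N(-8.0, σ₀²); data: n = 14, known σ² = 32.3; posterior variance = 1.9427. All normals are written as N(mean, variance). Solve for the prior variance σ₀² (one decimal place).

σ₀² = 12.3

For the Normal–Normal model with known σ², precisions add: τ_n = τ₀ + n/σ².
So 1/σ₀² = 1/1.9427 − 14/32.3 = 0.514748 − 0.433437 = 0.081311.
Hence σ₀² = 1/0.081311 ≈ 12.3.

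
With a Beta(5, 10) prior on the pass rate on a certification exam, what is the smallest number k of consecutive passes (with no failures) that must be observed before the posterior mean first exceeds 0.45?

k = 4

After k passes and 0 failures the posterior is Beta(5+k, 10), with mean (5+k)/(5+10+k).
Set (5+k)/(15+k) > 0.45 and solve: k > (0.45·15 − 5)/(1 − 0.45) = 3.182.
The smallest integer exceeding 3.182 is 4, and checking k=4: (9)/(19) = 0.4737 > 0.45.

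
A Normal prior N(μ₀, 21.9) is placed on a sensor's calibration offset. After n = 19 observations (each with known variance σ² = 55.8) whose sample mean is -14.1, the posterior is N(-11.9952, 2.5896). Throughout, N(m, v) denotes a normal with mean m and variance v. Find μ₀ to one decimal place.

The posterior mean is a precision-weighted average: μ_n = (τ₀μ₀ + τ_data·x̄)/(τ₀+τ_data), with τ₀=1/σ₀² and τ_data=n/σ².
Here τ₀ = 1/21.9 = 0.045662 and τ_data = 19/55.8 = 0.340502, so τ_n = 0.386164.
Rearranging for μ₀: μ₀ = (μ_n·τ_n − τ_data·x̄)/τ₀ = (-11.9952·0.386164 − 0.340502·-14.1) / 0.045662 = 0.168964/0.045662 ≈ 3.7.

μ₀ = 3.7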